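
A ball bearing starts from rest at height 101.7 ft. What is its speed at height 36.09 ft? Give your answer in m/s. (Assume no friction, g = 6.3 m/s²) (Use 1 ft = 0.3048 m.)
Convert to SI: h₁−h₂ = 19.9979 m
mgh₁ = mgh₂ + ½mv² ⇒ v = √(2g(h₁−h₂)) = √(2·6.3·19.9979) = 15.87 m/s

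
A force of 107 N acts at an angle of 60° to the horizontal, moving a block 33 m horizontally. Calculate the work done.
W = F·d·cosθ = (107)(33)cos(60°) = 1766 J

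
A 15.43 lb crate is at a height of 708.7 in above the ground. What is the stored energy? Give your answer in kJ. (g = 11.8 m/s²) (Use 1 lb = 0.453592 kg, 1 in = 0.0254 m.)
Convert to SI: m = 6.99892 kg, h = 18.001 m
PE = mgh = (6.99892)(11.8)(18.001) = 1486.65 J = 1.487 kJ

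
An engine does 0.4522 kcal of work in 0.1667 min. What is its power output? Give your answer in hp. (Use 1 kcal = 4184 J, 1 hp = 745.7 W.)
Convert to SI: W = 1892.0 J, t = 10.002 s
P = W/t = 1892.0/10.002 = 189.163 W = 0.2537 hp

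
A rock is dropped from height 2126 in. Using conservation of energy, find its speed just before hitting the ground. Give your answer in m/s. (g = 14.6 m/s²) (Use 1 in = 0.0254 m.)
Convert to SI: h = 54.0004 m
mgh = ½mv² ⇒ v = √(2gh) = √(2·14.6·54.0004) = 39.71 m/s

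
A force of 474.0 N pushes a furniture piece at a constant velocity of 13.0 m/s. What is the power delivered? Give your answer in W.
P = Fv = (474.0)(13.0) = 6162 W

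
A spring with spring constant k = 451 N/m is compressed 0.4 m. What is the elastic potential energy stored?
PE = ½kx² = ½(451)(0.4)² = 36.08 J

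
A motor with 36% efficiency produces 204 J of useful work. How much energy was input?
W_in = W_out/η = 204/0.36 = 566.7 J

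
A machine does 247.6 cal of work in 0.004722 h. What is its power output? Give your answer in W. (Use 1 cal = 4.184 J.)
Convert to SI: W = 1035.96 J, t = 16.9992 s
P = W/t = 1035.96/16.9992 = 60.94 W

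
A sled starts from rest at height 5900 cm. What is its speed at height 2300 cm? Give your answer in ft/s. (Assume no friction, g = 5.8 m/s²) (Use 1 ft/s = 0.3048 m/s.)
Convert to SI: h₁−h₂ = 36.0 m
mgh₁ = mgh₂ + ½mv² ⇒ v = √(2g(h₁−h₂)) = √(2·5.8·36.0) = 20.4353 m/s = 67.04 ft/s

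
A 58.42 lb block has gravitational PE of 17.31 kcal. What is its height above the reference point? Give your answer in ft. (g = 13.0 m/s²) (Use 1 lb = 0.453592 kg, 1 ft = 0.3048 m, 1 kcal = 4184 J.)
Convert to SI: m = 26.4988 kg, PE = 72425.0 J
h = PE/(mg) = 72425.0/(26.4988·13.0) = 210.242 m = 689.8 ft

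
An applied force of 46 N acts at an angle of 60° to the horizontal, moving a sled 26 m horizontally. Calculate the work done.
W = F·d·cosθ = (46)(26)cos(60°) = 598.0 J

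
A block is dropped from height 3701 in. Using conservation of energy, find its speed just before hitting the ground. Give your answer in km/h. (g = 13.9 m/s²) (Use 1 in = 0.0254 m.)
Convert to SI: h = 94.0054 m
mgh = ½mv² ⇒ v = √(2gh) = √(2·13.9·94.0054) = 51.1209 m/s = 184.0 km/h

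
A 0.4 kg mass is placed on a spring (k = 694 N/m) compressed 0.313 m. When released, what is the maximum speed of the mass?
½kx² = ½mv² ⇒ v = x√(k/m) = (0.313)√(694/0.4) = 13.04 m/s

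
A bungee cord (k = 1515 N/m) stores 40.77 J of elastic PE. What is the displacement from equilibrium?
x = √(2·PE/k) = √(2·40.77/1515) = 0.232 m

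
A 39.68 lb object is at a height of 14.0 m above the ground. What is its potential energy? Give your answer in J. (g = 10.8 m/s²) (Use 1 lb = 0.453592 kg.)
Convert to SI: m = 17.9985 kg, h = 14.0 m
PE = mgh = (17.9985)(10.8)(14.0) = 2721 J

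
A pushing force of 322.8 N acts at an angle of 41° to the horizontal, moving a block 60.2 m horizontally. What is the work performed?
W = F·d·cosθ = (322.8)(60.2)cos(41°) = 14670 J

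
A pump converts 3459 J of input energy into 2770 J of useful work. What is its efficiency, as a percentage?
η = W_out/W_in = 2770/3459 = 80.08%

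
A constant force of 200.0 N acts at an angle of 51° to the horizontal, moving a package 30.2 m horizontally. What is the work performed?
W = F·d·cosθ = (200.0)(30.2)cos(51°) = 3801 J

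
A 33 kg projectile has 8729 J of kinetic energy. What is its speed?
v = √(2·KE/m) = √(2·8729/33) = 23.0 m/s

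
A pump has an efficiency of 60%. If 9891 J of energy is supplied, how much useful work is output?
W_out = η·W_in = 0.6·9891 = 5934.6 J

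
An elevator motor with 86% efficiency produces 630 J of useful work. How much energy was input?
W_in = W_out/η = 630/0.86 = 732.6 J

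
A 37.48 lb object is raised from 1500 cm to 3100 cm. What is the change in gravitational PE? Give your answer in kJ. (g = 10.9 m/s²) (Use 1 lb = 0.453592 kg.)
Convert to SI: m = 17.0006 kg, Δh = 16.0 m
ΔPE = mgΔh = (17.0006)(10.9)(16.0) = 2964.91 J = 2.965 kJ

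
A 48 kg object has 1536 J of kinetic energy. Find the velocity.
v = √(2·KE/m) = √(2·1536/48) = 8.0 m/s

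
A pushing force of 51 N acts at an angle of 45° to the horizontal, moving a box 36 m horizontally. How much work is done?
W = F·d·cosθ = (51)(36)cos(45°) = 1298 J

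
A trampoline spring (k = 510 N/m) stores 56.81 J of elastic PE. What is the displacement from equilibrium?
x = √(2·PE/k) = √(2·56.81/510) = 0.472 m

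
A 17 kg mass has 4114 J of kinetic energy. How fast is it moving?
v = √(2·KE/m) = √(2·4114/17) = 22.0 m/s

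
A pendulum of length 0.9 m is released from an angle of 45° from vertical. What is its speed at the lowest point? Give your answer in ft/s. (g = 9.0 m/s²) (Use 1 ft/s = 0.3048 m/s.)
h = L(1 − cosθ) = 0.9(1 − cos45°) = 0.263604 m
v = √(2gh) = √(2·9.0·0.263604) = 2.17827 m/s = 7.147 ft/s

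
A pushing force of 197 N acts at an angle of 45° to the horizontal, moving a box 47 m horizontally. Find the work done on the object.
W = F·d·cosθ = (197)(47)cos(45°) = 6547 J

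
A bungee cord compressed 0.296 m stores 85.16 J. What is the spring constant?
k = 2·PE/x² = 2·85.16/(0.296)² = 1944 N/m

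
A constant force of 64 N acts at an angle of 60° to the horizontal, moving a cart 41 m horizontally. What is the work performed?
W = F·d·cosθ = (64)(41)cos(60°) = 1312 J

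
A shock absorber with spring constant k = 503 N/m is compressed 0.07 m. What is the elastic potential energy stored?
PE = ½kx² = ½(503)(0.07)² = 1.232 J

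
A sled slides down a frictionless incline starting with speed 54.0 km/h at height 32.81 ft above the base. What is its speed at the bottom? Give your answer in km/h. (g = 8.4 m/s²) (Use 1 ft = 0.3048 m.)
Convert to SI: v₀ = 15.0 m/s, h = 10.0005 m
½mv₀² + mgh = ½mv² ⇒ v = √(v₀² + 2gh) = √(15.0² + 2·8.4·10.0005) = 19.8244 m/s = 71.37 km/h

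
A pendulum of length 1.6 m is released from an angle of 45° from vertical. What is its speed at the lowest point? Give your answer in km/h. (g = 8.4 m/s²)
h = L(1 − cosθ) = 1.6(1 − cos45°) = 0.468629 m
v = √(2gh) = √(2·8.4·0.468629) = 2.80588 m/s = 10.1 km/h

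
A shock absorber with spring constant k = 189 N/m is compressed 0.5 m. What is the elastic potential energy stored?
PE = ½kx² = ½(189)(0.5)² = 23.63 J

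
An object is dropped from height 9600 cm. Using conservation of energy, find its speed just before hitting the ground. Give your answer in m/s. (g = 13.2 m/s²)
Convert to SI: h = 96.0 m
mgh = ½mv² ⇒ v = √(2gh) = √(2·13.2·96.0) = 50.34 m/s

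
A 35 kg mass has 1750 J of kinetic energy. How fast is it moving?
v = √(2·KE/m) = √(2·1750/35) = 10.0 m/s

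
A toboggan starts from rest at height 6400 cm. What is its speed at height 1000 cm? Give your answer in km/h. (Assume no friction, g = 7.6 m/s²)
Convert to SI: h₁−h₂ = 54.0 m
mgh₁ = mgh₂ + ½mv² ⇒ v = √(2g(h₁−h₂)) = √(2·7.6·54.0) = 28.6496 m/s = 103.1 km/h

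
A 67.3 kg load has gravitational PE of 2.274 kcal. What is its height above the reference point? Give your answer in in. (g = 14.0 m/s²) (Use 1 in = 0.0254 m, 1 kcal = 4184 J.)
Convert to SI: m = 67.3 kg, PE = 9514.42 J
h = PE/(mg) = 9514.42/(67.3·14.0) = 10.0981 m = 397.6 in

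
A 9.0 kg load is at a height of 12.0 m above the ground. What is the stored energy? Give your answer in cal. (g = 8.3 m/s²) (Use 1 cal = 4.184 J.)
PE = mgh = (9.0)(8.3)(12.0) = 896.4 J = 214.2 cal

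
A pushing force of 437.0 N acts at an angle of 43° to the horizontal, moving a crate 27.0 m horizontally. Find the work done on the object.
W = F·d·cosθ = (437.0)(27.0)cos(43°) = 8629 J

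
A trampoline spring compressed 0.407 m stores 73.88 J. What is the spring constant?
k = 2·PE/x² = 2·73.88/(0.407)² = 892.0 N/m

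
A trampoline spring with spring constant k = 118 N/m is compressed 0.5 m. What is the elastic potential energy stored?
PE = ½kx² = ½(118)(0.5)² = 14.75 J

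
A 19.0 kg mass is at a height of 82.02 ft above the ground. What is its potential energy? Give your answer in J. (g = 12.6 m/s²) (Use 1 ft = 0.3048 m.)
Convert to SI: m = 19.0 kg, h = 24.9997 m
PE = mgh = (19.0)(12.6)(24.9997) = 5985 J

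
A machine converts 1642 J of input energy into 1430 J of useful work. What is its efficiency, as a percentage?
η = W_out/W_in = 1430/1642 = 87.09%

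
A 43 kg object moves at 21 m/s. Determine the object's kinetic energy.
KE = ½mv² = ½(43)(21)² = 9481.5 J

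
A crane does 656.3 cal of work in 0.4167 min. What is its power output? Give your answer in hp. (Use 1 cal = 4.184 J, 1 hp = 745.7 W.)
Convert to SI: W = 2745.96 J, t = 25.002 s
P = W/t = 2745.96/25.002 = 109.83 W = 0.1473 hp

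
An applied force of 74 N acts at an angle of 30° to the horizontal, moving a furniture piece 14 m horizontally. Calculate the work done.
W = F·d·cosθ = (74)(14)cos(30°) = 897.2 J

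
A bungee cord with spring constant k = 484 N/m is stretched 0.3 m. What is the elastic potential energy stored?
PE = ½kx² = ½(484)(0.3)² = 21.78 J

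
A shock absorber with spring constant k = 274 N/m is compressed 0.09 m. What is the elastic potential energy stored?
PE = ½kx² = ½(274)(0.09)² = 1.11 J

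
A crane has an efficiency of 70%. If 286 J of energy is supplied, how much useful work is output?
W_out = η·W_in = 0.7·286 = 200.2 J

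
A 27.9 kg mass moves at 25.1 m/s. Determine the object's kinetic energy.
KE = ½mv² = ½(27.9)(25.1)² = 8789 J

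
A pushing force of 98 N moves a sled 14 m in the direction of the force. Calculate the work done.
W = F·d = (98)(14) = 1372 J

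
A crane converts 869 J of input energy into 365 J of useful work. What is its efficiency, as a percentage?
η = W_out/W_in = 365/869 = 42.0%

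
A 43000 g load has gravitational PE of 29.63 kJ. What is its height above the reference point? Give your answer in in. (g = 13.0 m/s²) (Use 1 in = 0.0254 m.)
Convert to SI: m = 43.0 kg, PE = 29630.0 J
h = PE/(mg) = 29630.0/(43.0·13.0) = 53.0054 m = 2087 in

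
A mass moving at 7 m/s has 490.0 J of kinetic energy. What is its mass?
m = 2·KE/v² = 2·490.0/(7)² = 20.0 kg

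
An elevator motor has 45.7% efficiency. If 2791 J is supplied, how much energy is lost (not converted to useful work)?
W_lost = W_in(1 − η) = 2791·(1 − 0.457) = 1516 J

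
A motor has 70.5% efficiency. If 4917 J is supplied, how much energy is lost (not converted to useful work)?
W_lost = W_in(1 − η) = 4917·(1 − 0.705) = 1451 J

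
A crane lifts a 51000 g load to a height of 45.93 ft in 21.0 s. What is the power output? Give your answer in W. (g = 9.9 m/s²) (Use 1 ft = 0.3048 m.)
Convert to SI: m = 51.0 kg, h = 13.9995 m, t = 21.0 s
P = mgh/t = (51.0)(9.9)(13.9995)/21.0 = 336.6 W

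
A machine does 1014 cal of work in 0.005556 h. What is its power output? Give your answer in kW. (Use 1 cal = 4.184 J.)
Convert to SI: W = 4242.58 J, t = 20.0016 s
P = W/t = 4242.58/20.0016 = 212.112 W = 0.2121 kW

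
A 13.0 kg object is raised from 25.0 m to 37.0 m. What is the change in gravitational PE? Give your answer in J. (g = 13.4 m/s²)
ΔPE = mgΔh = (13.0)(13.4)(12.0) = 2090 J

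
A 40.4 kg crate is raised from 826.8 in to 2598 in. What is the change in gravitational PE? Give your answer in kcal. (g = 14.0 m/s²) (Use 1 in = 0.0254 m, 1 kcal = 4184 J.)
Convert to SI: m = 40.4 kg, Δh = 44.9885 m
ΔPE = mgΔh = (40.4)(14.0)(44.9885) = 25445.5 J = 6.082 kcal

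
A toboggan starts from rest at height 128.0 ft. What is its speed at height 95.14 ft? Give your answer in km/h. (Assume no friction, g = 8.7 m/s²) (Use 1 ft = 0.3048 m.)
Convert to SI: h₁−h₂ = 10.0157 m
mgh₁ = mgh₂ + ½mv² ⇒ v = √(2g(h₁−h₂)) = √(2·8.7·10.0157) = 13.2013 m/s = 47.52 km/h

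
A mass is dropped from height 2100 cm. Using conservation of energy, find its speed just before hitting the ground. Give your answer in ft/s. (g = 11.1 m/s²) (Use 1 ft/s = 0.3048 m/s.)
Convert to SI: h = 21.0 m
mgh = ½mv² ⇒ v = √(2gh) = √(2·11.1·21.0) = 21.5917 m/s = 70.84 ft/s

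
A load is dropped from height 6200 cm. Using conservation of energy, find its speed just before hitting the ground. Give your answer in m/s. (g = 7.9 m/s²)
Convert to SI: h = 62.0 m
mgh = ½mv² ⇒ v = √(2gh) = √(2·7.9·62.0) = 31.3 m/s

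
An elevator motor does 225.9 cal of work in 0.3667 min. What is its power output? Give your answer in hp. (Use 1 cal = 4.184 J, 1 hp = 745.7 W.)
Convert to SI: W = 945.166 J, t = 22.002 s
P = W/t = 945.166/22.002 = 42.9582 W = 0.05761 hp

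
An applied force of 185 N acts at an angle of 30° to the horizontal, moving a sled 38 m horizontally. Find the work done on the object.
W = F·d·cosθ = (185)(38)cos(30°) = 6088 J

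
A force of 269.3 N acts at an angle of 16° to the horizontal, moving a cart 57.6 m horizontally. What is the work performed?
W = F·d·cosθ = (269.3)(57.6)cos(16°) = 14910 J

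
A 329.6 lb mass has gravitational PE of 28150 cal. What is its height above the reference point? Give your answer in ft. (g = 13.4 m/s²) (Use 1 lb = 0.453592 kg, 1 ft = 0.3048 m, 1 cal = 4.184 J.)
Convert to SI: m = 149.504 kg, PE = 117780 J
h = PE/(mg) = 117780/(149.504·13.4) = 58.7912 m = 192.9 ft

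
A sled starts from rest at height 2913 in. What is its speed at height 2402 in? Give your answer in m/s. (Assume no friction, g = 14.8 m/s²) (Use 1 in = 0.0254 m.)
Convert to SI: h₁−h₂ = 12.9794 m
mgh₁ = mgh₂ + ½mv² ⇒ v = √(2g(h₁−h₂)) = √(2·14.8·12.9794) = 19.6 m/s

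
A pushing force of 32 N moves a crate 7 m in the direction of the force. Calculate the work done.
W = F·d = (32)(7) = 224.0 J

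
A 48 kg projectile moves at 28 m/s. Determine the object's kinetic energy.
KE = ½mv² = ½(48)(28)² = 18816.0 J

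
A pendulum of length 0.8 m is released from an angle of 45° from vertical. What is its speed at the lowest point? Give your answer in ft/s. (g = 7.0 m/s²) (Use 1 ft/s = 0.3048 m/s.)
h = L(1 − cosθ) = 0.8(1 − cos45°) = 0.234315 m
v = √(2gh) = √(2·7.0·0.234315) = 1.81119 m/s = 5.942 ft/s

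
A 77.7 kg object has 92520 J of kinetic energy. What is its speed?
v = √(2·KE/m) = √(2·92520/77.7) = 48.8 m/s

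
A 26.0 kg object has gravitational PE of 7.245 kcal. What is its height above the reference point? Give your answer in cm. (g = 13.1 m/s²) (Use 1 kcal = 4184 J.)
Convert to SI: m = 26.0 kg, PE = 30313.1 J
h = PE/(mg) = 30313.1/(26.0·13.1) = 88.9991 m = 8900 cm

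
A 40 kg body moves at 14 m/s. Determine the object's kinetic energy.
KE = ½mv² = ½(40)(14)² = 3920.0 J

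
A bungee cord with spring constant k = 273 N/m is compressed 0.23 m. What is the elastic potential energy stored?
PE = ½kx² = ½(273)(0.23)² = 7.221 J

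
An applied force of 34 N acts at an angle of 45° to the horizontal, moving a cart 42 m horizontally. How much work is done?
W = F·d·cosθ = (34)(42)cos(45°) = 1010 J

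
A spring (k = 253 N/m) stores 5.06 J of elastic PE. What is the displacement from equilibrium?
x = √(2·PE/k) = √(2·5.06/253) = 0.2 m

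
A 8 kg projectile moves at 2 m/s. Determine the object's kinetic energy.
KE = ½mv² = ½(8)(2)² = 16.0 J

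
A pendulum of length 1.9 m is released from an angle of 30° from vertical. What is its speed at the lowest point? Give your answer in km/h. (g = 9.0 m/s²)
h = L(1 − cosθ) = 1.9(1 − cos30°) = 0.254552 m
v = √(2gh) = √(2·9.0·0.254552) = 2.14054 m/s = 7.706 km/h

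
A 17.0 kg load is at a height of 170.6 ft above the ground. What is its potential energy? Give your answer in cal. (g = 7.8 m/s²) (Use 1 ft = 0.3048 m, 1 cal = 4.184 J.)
Convert to SI: m = 17.0 kg, h = 51.9989 m
PE = mgh = (17.0)(7.8)(51.9989) = 6895.05 J = 1648 cal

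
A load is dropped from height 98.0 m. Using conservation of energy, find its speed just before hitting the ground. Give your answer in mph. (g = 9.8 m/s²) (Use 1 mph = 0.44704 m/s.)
mgh = ½mv² ⇒ v = √(2gh) = √(2·9.8·98.0) = 43.8269 m/s = 98.04 mph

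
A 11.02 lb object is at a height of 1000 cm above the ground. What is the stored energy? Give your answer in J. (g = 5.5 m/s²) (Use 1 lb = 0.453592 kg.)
Convert to SI: m = 4.99858 kg, h = 10.0 m
PE = mgh = (4.99858)(5.5)(10.0) = 274.9 J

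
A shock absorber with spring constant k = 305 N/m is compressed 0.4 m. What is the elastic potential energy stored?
PE = ½kx² = ½(305)(0.4)² = 24.4 J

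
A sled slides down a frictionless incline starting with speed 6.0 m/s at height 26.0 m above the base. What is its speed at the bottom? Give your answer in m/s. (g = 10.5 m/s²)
½mv₀² + mgh = ½mv² ⇒ v = √(v₀² + 2gh) = √(6.0² + 2·10.5·26.0) = 24.12 m/s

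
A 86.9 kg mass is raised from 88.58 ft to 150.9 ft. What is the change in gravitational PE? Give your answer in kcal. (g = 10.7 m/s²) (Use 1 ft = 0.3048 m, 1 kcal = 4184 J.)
Convert to SI: m = 86.9 kg, Δh = 18.9951 m
ΔPE = mgΔh = (86.9)(10.7)(18.9951) = 17662.2 J = 4.221 kcal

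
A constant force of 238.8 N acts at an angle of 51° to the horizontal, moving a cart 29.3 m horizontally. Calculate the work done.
W = F·d·cosθ = (238.8)(29.3)cos(51°) = 4403 J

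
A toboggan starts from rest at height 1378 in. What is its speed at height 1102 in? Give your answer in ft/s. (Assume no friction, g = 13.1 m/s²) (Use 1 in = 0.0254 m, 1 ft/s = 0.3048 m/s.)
Convert to SI: h₁−h₂ = 7.0104 m
mgh₁ = mgh₂ + ½mv² ⇒ v = √(2g(h₁−h₂)) = √(2·13.1·7.0104) = 13.5526 m/s = 44.46 ft/s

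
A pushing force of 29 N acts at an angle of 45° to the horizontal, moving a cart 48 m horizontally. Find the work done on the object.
W = F·d·cosθ = (29)(48)cos(45°) = 984.3 J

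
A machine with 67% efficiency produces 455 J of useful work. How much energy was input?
W_in = W_out/η = 455/0.67 = 679.1 J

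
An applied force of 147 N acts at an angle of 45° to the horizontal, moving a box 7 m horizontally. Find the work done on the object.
W = F·d·cosθ = (147)(7)cos(45°) = 727.6 J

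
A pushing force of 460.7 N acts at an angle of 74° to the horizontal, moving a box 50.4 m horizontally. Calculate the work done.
W = F·d·cosθ = (460.7)(50.4)cos(74°) = 6400 J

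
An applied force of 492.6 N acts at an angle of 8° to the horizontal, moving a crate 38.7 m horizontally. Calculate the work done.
W = F·d·cosθ = (492.6)(38.7)cos(8°) = 18880 J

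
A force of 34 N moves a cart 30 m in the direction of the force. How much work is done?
W = F·d = (34)(30) = 1020 J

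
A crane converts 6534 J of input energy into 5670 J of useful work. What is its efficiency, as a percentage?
η = W_out/W_in = 5670/6534 = 86.78%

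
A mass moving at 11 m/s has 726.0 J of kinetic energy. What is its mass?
m = 2·KE/v² = 2·726.0/(11)² = 12.0 kg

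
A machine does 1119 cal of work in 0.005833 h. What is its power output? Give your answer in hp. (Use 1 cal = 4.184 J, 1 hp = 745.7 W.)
Convert to SI: W = 4681.9 J, t = 20.9988 s
P = W/t = 4681.9/20.9988 = 222.96 W = 0.299 hp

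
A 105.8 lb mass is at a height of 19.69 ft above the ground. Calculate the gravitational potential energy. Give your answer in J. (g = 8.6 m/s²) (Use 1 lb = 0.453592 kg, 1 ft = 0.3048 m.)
Convert to SI: m = 47.99 kg, h = 6.00151 m
PE = mgh = (47.99)(8.6)(6.00151) = 2477 J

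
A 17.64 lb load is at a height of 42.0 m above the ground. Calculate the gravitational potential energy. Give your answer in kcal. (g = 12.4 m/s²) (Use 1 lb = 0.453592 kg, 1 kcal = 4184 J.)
Convert to SI: m = 8.00136 kg, h = 42.0 m
PE = mgh = (8.00136)(12.4)(42.0) = 4167.11 J = 0.996 kcal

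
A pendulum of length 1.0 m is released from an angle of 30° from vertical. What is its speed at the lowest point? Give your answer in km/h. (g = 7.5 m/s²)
h = L(1 − cosθ) = 1.0(1 − cos30°) = 0.133975 m
v = √(2gh) = √(2·7.5·0.133975) = 1.41761 m/s = 5.103 km/h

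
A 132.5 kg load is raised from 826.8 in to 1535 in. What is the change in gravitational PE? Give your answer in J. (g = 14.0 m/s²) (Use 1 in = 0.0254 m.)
Convert to SI: m = 132.5 kg, Δh = 17.9883 m
ΔPE = mgΔh = (132.5)(14.0)(17.9883) = 33370 J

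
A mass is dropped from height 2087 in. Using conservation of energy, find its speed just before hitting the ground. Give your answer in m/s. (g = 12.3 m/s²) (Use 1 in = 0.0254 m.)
Convert to SI: h = 53.0098 m
mgh = ½mv² ⇒ v = √(2gh) = √(2·12.3·53.0098) = 36.11 m/s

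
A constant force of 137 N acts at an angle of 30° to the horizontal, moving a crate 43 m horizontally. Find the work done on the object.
W = F·d·cosθ = (137)(43)cos(30°) = 5102 J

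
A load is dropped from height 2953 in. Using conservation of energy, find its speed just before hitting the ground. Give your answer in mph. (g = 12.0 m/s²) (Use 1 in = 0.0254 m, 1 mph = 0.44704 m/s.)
Convert to SI: h = 75.0062 m
mgh = ½mv² ⇒ v = √(2gh) = √(2·12.0·75.0062) = 42.4282 m/s = 94.91 mph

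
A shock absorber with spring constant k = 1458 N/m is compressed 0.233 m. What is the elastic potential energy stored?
PE = ½kx² = ½(1458)(0.233)² = 39.58 J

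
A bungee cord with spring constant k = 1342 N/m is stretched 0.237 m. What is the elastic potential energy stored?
PE = ½kx² = ½(1342)(0.237)² = 37.69 J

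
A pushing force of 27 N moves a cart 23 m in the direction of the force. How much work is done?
W = F·d = (27)(23) = 621.0 J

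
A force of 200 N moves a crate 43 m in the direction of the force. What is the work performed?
W = F·d = (200)(43) = 8600 J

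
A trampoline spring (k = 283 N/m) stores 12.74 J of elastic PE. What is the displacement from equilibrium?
x = √(2·PE/k) = √(2·12.74/283) = 0.3001 m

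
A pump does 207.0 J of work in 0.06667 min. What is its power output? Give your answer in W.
Convert to SI: W = 207.0 J, t = 4.0002 s
P = W/t = 207.0/4.0002 = 51.75 W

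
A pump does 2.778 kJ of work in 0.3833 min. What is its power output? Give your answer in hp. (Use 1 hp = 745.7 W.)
Convert to SI: W = 2778.0 J, t = 22.998 s
P = W/t = 2778.0/22.998 = 120.793 W = 0.162 hp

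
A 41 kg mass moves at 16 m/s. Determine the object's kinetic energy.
KE = ½mv² = ½(41)(16)² = 5248.0 J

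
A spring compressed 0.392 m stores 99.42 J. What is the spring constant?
k = 2·PE/x² = 2·99.42/(0.392)² = 1294 N/m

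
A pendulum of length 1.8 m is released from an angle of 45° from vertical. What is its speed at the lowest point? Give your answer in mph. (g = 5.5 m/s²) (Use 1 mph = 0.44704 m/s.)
h = L(1 − cosθ) = 1.8(1 − cos45°) = 0.527208 m
v = √(2gh) = √(2·5.5·0.527208) = 2.40817 m/s = 5.387 mph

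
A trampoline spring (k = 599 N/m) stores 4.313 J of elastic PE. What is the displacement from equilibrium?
x = √(2·PE/k) = √(2·4.313/599) = 0.12 m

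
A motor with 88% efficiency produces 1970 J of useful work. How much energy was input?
W_in = W_out/η = 1970/0.88 = 2239 J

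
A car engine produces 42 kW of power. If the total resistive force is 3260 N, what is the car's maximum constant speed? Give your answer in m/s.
P = Fv ⇒ v = P/F = 42000 W/3260.0 N = 12.88 m/s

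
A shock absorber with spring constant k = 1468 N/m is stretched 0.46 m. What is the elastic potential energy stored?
PE = ½kx² = ½(1468)(0.46)² = 155.3 J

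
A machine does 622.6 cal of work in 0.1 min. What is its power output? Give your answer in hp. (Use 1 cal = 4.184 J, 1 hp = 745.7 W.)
Convert to SI: W = 2604.96 J, t = 6.0 s
P = W/t = 2604.96/6.0 = 434.16 W = 0.5822 hp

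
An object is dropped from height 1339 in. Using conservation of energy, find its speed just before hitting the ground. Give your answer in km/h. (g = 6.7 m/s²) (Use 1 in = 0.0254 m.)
Convert to SI: h = 34.0106 m
mgh = ½mv² ⇒ v = √(2gh) = √(2·6.7·34.0106) = 21.3481 m/s = 76.85 km/h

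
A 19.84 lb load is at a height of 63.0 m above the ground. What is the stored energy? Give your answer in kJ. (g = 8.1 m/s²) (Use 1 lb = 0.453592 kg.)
Convert to SI: m = 8.99927 kg, h = 63.0 m
PE = mgh = (8.99927)(8.1)(63.0) = 4592.33 J = 4.592 kJ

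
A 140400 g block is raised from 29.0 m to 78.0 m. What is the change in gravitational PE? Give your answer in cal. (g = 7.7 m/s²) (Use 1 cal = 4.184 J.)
Convert to SI: m = 140.4 kg, Δh = 49.0 m
ΔPE = mgΔh = (140.4)(7.7)(49.0) = 52972.9 J = 12660 cal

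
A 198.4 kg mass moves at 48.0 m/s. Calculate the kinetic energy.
KE = ½mv² = ½(198.4)(48.0)² = 228600 J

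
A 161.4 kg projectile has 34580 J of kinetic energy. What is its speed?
v = √(2·KE/m) = √(2·34580/161.4) = 20.7 m/s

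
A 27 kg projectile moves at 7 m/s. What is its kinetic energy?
KE = ½mv² = ½(27)(7)² = 661.5 J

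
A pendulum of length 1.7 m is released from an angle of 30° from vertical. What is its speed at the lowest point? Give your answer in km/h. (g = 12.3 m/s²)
h = L(1 − cosθ) = 1.7(1 − cos30°) = 0.227757 m
v = √(2gh) = √(2·12.3·0.227757) = 2.36703 m/s = 8.521 km/h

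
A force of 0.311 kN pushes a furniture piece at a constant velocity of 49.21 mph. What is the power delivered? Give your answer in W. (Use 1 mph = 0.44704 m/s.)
Convert to SI: F = 311.0 N, v = 21.9988 m/s
P = Fv = (311.0)(21.9988) = 6842 W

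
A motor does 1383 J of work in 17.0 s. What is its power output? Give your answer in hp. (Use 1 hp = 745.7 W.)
P = W/t = 1383.0/17.0 = 81.3529 W = 0.1091 hp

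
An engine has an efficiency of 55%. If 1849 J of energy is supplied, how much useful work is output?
W_out = η·W_in = 0.55·1849 = 1016.95 J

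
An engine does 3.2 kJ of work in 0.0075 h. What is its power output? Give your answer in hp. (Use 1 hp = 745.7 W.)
Convert to SI: W = 3200.0 J, t = 27.0 s
P = W/t = 3200.0/27.0 = 118.519 W = 0.1589 hp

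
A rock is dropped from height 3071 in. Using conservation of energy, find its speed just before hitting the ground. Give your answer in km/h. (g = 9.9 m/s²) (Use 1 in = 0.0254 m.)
Convert to SI: h = 78.0034 m
mgh = ½mv² ⇒ v = √(2gh) = √(2·9.9·78.0034) = 39.2997 m/s = 141.5 km/h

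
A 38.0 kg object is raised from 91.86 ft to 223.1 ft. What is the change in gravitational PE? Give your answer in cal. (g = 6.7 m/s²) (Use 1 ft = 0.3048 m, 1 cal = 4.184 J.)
Convert to SI: m = 38.0 kg, Δh = 40.002 m
ΔPE = mgΔh = (38.0)(6.7)(40.002) = 10184.5 J = 2434 cal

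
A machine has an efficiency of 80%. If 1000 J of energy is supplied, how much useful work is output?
W_out = η·W_in = 0.8·1000 = 800.0 J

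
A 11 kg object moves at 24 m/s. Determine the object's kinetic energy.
KE = ½mv² = ½(11)(24)² = 3168.0 J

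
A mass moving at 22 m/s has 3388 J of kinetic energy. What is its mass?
m = 2·KE/v² = 2·3388/(22)² = 14.0 kg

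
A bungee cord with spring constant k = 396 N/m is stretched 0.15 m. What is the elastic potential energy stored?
PE = ½kx² = ½(396)(0.15)² = 4.455 J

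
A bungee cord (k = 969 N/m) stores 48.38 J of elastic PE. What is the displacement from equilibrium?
x = √(2·PE/k) = √(2·48.38/969) = 0.316 m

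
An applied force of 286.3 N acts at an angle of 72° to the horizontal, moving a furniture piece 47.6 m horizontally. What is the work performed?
W = F·d·cosθ = (286.3)(47.6)cos(72°) = 4211 J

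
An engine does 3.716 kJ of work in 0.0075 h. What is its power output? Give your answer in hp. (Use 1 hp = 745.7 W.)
Convert to SI: W = 3716.0 J, t = 27.0 s
P = W/t = 3716.0/27.0 = 137.63 W = 0.1846 hp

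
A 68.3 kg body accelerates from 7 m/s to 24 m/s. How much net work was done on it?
W = ΔKE = ½m(v₂² − v₁²) = ½(68.3)(24² − 7²) = 17997.05 J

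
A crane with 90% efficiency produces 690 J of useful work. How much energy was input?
W_in = W_out/η = 690/0.9 = 766.7 J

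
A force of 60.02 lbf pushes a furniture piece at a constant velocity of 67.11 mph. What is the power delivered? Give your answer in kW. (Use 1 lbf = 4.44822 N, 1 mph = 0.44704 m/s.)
Convert to SI: F = 266.982 N, v = 30.0009 m/s
P = Fv = (266.982)(30.0009) = 8009.69 W = 8.01 kW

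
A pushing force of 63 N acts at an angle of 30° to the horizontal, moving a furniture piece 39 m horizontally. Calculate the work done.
W = F·d·cosθ = (63)(39)cos(30°) = 2128 J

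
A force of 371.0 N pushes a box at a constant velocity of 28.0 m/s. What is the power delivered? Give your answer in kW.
P = Fv = (371.0)(28.0) = 10388.0 W = 10.39 kW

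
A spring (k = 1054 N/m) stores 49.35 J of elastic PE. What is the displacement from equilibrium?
x = √(2·PE/k) = √(2·49.35/1054) = 0.306 m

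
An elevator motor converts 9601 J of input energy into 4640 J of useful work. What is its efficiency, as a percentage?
η = W_out/W_in = 4640/9601 = 48.33%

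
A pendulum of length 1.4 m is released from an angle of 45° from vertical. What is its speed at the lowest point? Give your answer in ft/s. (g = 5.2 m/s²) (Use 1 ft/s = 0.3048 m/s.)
h = L(1 − cosθ) = 1.4(1 − cos45°) = 0.410051 m
v = √(2gh) = √(2·5.2·0.410051) = 2.06507 m/s = 6.775 ft/s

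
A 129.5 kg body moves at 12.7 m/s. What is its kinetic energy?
KE = ½mv² = ½(129.5)(12.7)² = 10440 J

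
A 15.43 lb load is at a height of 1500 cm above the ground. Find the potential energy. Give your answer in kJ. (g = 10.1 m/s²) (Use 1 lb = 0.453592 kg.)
Convert to SI: m = 6.99892 kg, h = 15.0 m
PE = mgh = (6.99892)(10.1)(15.0) = 1060.34 J = 1.06 kJ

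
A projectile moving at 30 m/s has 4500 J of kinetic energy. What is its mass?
m = 2·KE/v² = 2·4500/(30)² = 10.0 kg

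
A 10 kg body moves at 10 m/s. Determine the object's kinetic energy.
KE = ½mv² = ½(10)(10)² = 500.0 J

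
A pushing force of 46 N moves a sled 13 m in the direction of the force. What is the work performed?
W = F·d = (46)(13) = 598.0 J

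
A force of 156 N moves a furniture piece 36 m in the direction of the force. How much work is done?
W = F·d = (156)(36) = 5616 J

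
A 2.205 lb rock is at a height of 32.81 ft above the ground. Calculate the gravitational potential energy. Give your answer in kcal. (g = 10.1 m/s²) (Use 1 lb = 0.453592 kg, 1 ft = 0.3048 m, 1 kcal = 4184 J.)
Convert to SI: m = 1.00017 kg, h = 10.0005 m
PE = mgh = (1.00017)(10.1)(10.0005) = 101.022 J = 0.02414 kcal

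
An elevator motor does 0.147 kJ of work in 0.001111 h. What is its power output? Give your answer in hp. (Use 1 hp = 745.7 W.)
Convert to SI: W = 147.0 J, t = 3.9996 s
P = W/t = 147.0/3.9996 = 36.7537 W = 0.04929 hp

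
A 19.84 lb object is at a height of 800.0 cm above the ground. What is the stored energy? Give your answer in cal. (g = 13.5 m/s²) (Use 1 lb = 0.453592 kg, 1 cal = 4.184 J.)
Convert to SI: m = 8.99927 kg, h = 8.0 m
PE = mgh = (8.99927)(13.5)(8.0) = 971.921 J = 232.3 cal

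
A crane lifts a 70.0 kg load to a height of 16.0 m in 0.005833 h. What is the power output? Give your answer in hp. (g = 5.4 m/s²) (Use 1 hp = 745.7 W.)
Convert to SI: m = 70.0 kg, h = 16.0 m, t = 20.9988 s
P = mgh/t = (70.0)(5.4)(16.0)/20.9988 = 288.016 W = 0.3862 hp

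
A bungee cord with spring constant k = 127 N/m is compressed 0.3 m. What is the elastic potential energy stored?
PE = ½kx² = ½(127)(0.3)² = 5.715 J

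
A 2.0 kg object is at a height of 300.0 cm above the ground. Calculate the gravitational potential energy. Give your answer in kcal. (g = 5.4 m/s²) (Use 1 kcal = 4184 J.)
Convert to SI: m = 2.0 kg, h = 3.0 m
PE = mgh = (2.0)(5.4)(3.0) = 32.4 J = 0.007744 kcal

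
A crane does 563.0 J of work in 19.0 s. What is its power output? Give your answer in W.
P = W/t = 563.0/19.0 = 29.63 W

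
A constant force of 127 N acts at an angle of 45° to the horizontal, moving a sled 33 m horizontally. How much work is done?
W = F·d·cosθ = (127)(33)cos(45°) = 2963 J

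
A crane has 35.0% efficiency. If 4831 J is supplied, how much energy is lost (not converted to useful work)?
W_lost = W_in(1 − η) = 4831·(1 − 0.35) = 3140 J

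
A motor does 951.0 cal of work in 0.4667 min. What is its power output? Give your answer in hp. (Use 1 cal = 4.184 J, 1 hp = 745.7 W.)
Convert to SI: W = 3978.98 J, t = 28.002 s
P = W/t = 3978.98/28.002 = 142.096 W = 0.1906 hp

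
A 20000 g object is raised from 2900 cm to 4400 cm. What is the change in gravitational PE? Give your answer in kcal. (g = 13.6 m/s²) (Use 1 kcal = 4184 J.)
Convert to SI: m = 20.0 kg, Δh = 15.0 m
ΔPE = mgΔh = (20.0)(13.6)(15.0) = 4080.0 J = 0.9751 kcal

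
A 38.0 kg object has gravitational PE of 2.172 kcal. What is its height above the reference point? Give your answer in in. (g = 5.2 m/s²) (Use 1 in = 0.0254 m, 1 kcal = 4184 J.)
Convert to SI: m = 38.0 kg, PE = 9087.65 J
h = PE/(mg) = 9087.65/(38.0·5.2) = 45.9901 m = 1811 in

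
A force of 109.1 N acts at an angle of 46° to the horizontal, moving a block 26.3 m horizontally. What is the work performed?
W = F·d·cosθ = (109.1)(26.3)cos(46°) = 1993 J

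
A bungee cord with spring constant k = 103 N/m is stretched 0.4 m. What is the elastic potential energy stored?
PE = ½kx² = ½(103)(0.4)² = 8.24 J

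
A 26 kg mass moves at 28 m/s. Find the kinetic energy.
KE = ½mv² = ½(26)(28)² = 10192.0 J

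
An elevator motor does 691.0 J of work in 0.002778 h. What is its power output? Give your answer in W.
Convert to SI: W = 691.0 J, t = 10.0008 s
P = W/t = 691.0/10.0008 = 69.09 W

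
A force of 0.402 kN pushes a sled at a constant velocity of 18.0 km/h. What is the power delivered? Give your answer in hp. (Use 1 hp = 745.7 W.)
Convert to SI: F = 402.0 N, v = 5.0 m/s
P = Fv = (402.0)(5.0) = 2010.0 W = 2.695 hp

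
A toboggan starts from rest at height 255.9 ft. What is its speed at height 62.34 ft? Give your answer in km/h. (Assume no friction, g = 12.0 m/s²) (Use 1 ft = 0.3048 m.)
Convert to SI: h₁−h₂ = 58.9971 m
mgh₁ = mgh₂ + ½mv² ⇒ v = √(2g(h₁−h₂)) = √(2·12.0·58.9971) = 37.6288 m/s = 135.5 km/h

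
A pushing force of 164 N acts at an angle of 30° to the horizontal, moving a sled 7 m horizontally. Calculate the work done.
W = F·d·cosθ = (164)(7)cos(30°) = 994.2 J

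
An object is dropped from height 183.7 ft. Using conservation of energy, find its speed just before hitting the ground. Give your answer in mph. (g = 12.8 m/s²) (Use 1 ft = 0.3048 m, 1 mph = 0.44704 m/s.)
Convert to SI: h = 55.9918 m
mgh = ½mv² ⇒ v = √(2gh) = √(2·12.8·55.9918) = 37.8601 m/s = 84.69 mph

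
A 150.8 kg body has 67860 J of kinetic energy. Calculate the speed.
v = √(2·KE/m) = √(2·67860/150.8) = 30.0 m/s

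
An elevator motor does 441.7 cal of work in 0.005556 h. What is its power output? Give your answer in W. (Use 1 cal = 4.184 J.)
Convert to SI: W = 1848.07 J, t = 20.0016 s
P = W/t = 1848.07/20.0016 = 92.4 W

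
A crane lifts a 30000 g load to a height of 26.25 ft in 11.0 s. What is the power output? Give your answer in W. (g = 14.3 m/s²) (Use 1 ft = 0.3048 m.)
Convert to SI: m = 30.0 kg, h = 8.001 m, t = 11.0 s
P = mgh/t = (30.0)(14.3)(8.001)/11.0 = 312.0 W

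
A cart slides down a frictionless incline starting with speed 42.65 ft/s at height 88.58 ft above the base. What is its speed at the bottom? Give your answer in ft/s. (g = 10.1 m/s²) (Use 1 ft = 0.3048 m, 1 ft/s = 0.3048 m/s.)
Convert to SI: v₀ = 12.9997 m/s, h = 26.9992 m
½mv₀² + mgh = ½mv² ⇒ v = √(v₀² + 2gh) = √(12.9997² + 2·10.1·26.9992) = 26.7278 m/s = 87.69 ft/s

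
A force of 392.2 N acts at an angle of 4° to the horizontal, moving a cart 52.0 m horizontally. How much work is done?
W = F·d·cosθ = (392.2)(52.0)cos(4°) = 20340 J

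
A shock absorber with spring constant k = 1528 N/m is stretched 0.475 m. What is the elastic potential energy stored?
PE = ½kx² = ½(1528)(0.475)² = 172.4 J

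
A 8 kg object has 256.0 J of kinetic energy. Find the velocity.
v = √(2·KE/m) = √(2·256.0/8) = 8.0 m/s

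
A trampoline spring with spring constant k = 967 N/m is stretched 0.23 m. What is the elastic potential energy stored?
PE = ½kx² = ½(967)(0.23)² = 25.58 J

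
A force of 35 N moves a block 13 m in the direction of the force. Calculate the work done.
W = F·d = (35)(13) = 455.0 J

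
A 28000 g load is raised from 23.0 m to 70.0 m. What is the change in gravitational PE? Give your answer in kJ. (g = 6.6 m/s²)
Convert to SI: m = 28.0 kg, Δh = 47.0 m
ΔPE = mgΔh = (28.0)(6.6)(47.0) = 8685.6 J = 8.686 kJ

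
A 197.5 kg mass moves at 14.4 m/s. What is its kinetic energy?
KE = ½mv² = ½(197.5)(14.4)² = 20480 J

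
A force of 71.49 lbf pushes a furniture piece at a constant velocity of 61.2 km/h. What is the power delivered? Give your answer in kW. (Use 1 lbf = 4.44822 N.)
Convert to SI: F = 318.003 N, v = 17.0 m/s
P = Fv = (318.003)(17.0) = 5406.06 W = 5.406 kW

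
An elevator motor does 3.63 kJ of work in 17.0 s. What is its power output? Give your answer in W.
Convert to SI: W = 3630.0 J, t = 17.0 s
P = W/t = 3630.0/17.0 = 213.5 W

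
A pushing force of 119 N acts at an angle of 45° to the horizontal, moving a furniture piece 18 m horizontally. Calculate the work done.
W = F·d·cosθ = (119)(18)cos(45°) = 1515 J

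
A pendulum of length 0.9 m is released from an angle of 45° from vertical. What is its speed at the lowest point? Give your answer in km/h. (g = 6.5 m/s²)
h = L(1 − cosθ) = 0.9(1 − cos45°) = 0.263604 m
v = √(2gh) = √(2·6.5·0.263604) = 1.85118 m/s = 6.664 km/h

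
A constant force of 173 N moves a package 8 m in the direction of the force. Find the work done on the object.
W = F·d = (173)(8) = 1384 J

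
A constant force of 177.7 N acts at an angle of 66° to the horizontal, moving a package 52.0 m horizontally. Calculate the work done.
W = F·d·cosθ = (177.7)(52.0)cos(66°) = 3758 J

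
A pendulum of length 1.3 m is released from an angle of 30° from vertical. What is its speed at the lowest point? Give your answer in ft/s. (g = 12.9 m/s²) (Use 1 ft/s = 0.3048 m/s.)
h = L(1 − cosθ) = 1.3(1 − cos30°) = 0.174167 m
v = √(2gh) = √(2·12.9·0.174167) = 2.11979 m/s = 6.955 ft/s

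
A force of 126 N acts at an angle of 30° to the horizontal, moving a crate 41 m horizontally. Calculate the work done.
W = F·d·cosθ = (126)(41)cos(30°) = 4474 J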